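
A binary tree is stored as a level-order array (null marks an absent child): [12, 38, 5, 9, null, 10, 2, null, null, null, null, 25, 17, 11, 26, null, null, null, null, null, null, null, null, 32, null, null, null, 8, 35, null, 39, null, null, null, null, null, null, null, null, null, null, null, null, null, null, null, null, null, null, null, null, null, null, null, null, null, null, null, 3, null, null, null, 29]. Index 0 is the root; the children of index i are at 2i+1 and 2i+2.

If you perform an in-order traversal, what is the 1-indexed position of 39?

15

In-order visits the left subtree, then the node, then the right subtree.
At 12: go left to 38.
  At 38: go left to 9.
    9 is a leaf — visit 9.
  Visit 38.
  At 38: no right child.
Visit 12.
At 12: go right to 5.
  At 5: go left to 10.
    At 10: go left to 25.
      At 25: go left to 32.
        32 is a leaf — visit 32.
      Visit 25.
      At 25: no right child.
    Visit 10.
    At 10: go right to 17.
      17 is a leaf — visit 17.
  Visit 5.
  At 5: go right to 2.
    At 2: go left to 11.
      At 11: go left to 8.
        8 is a leaf — visit 8.
      Visit 11.
      At 11: go right to 35.
        At 35: no left child.
        Visit 35.
        At 35: go right to 3.
          3 is a leaf — visit 3.
    Visit 2.
    At 2: go right to 26.
      At 26: no left child.
      Visit 26.
      At 26: go right to 39.
        At 39: no left child.
        Visit 39.
        At 39: go right to 29.
          29 is a leaf — visit 29.
Full in-order sequence: 9, 38, 12, 32, 25, 10, 17, 5, 8, 11, 35, 3, 2, 26, 39, 29.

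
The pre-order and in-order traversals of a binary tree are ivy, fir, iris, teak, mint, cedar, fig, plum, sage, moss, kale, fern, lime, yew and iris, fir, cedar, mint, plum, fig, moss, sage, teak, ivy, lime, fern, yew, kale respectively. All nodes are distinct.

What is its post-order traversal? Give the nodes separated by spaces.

iris cedar plum moss sage fig mint teak fir lime yew fern kale ivy

The first element of pre-order is the root; it splits in-order into left and right subtrees.
Root ivy: left subtree has 9 nodes {iris, fir, cedar, mint, plum, fig, moss, sage, teak}, right has 4 {lime, fern, yew, kale}.
  Root fir: left subtree has 1 node {iris}, right has 7 {cedar, mint, plum, fig, moss, sage, teak}.
    Root teak: left subtree has 6 nodes {cedar, mint, plum, fig, moss, sage}, right has 0 { }.
      Root mint: left subtree has 1 node {cedar}, right has 4 {plum, fig, moss, sage}.
        Root fig: left subtree has 1 node {plum}, right has 2 {moss, sage}.
          Root sage: left subtree has 1 node {moss}, right has 0 { }.
  Root kale: left subtree has 3 nodes {lime, fern, yew}, right has 0 { }.
    Root fern: left subtree has 1 node {lime}, right has 1 {yew}.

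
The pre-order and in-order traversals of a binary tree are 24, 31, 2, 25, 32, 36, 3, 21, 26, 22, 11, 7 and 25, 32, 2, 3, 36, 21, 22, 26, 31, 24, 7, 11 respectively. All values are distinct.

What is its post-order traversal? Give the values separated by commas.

32, 25, 3, 22, 26, 21, 36, 2, 31, 7, 11, 24

The first element of pre-order is the root; it splits in-order into left and right subtrees.
Root 24: left subtree has 9 nodes {25, 32, 2, 3, 36, 21, 22, 26, 31}, right has 2 {7, 11}.
  Root 31: left subtree has 8 nodes {25, 32, 2, 3, 36, 21, 22, 26}, right has 0 { }.
    Root 2: left subtree has 2 nodes {25, 32}, right has 5 {3, 36, 21, 22, 26}.
      Root 25: left subtree has 0 nodes { }, right has 1 {32}.
      Root 36: left subtree has 1 node {3}, right has 3 {21, 22, 26}.
        Root 21: left subtree has 0 nodes { }, right has 2 {22, 26}.
          Root 26: left subtree has 1 node {22}, right has 0 { }.
  Root 11: left subtree has 1 node {7}, right has 0 { }.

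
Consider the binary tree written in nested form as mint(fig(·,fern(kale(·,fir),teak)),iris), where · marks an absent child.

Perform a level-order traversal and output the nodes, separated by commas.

Level-order visits nodes level by level from the root, left to right within each level.
Level 0: mint
Level 1: fig, iris
Level 2: fern
Level 3: kale, teak
Level 4: fir

mint, fig, iris, fern, kale, teak, fir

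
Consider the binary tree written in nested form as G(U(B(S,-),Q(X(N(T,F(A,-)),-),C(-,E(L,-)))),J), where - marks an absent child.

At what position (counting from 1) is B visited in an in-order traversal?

In-order visits the left subtree, then the node, then the right subtree.
At G: go left to U.
  At U: go left to B.
    At B: go left to S.
      S is a leaf — visit S.
    Visit B.
    At B: no right child.
  Visit U.
  At U: go right to Q.
    At Q: go left to X.
      At X: go left to N.
        At N: go left to T.
          T is a leaf — visit T.
        Visit N.
        At N: go right to F.
          At F: go left to A.
            A is a leaf — visit A.
          Visit F.
          At F: no right child.
      Visit X.
      At X: no right child.
    Visit Q.
    At Q: go right to C.
      At C: no left child.
      Visit C.
      At C: go right to E.
        At E: go left to L.
          L is a leaf — visit L.
        Visit E.
        At E: no right child.
Visit G.
At G: go right to J.
  J is a leaf — visit J.
Full in-order sequence: S, B, U, T, N, A, F, X, Q, C, L, E, G, J.

2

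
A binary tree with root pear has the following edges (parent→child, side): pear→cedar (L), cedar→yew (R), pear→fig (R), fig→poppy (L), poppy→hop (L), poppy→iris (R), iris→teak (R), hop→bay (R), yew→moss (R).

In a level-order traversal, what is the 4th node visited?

Level-order visits nodes level by level from the root, left to right within each level.
Level 0: pear
Level 1: cedar, fig
Level 2: yew, poppy
Level 3: moss, hop, iris
Level 4: bay, teak
Full level-order sequence: pear, cedar, fig, yew, poppy, moss, hop, iris, bay, teak.

yew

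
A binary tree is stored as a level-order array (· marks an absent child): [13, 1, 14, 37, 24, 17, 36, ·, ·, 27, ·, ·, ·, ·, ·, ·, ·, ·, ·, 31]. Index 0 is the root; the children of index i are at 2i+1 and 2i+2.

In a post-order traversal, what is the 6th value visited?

17

Post-order visits the left subtree, then the right subtree, then the node.
At 13: go left to 1.
  At 1: go left to 37.
    37 is a leaf — visit 37.
  At 1: go right to 24.
    At 24: go left to 27.
      At 27: go left to 31.
        31 is a leaf — visit 31.
      At 27: no right child.
      Visit 27.
    At 24: no right child.
    Visit 24.
  Visit 1.
At 13: go right to 14.
  At 14: go left to 17.
    17 is a leaf — visit 17.
  At 14: go right to 36.
    36 is a leaf — visit 36.
  Visit 14.
Visit 13.
Full post-order sequence: 37, 31, 27, 24, 1, 17, 36, 14, 13.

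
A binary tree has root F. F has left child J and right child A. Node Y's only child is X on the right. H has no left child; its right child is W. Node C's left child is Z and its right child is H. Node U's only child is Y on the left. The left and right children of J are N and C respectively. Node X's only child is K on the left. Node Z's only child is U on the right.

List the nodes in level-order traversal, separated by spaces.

Level-order visits nodes level by level from the root, left to right within each level.
Level 0: F
Level 1: J, A
Level 2: N, C
Level 3: Z, H
Level 4: U, W
Level 5: Y
Level 6: X
Level 7: K

F J A N C Z H U W Y X K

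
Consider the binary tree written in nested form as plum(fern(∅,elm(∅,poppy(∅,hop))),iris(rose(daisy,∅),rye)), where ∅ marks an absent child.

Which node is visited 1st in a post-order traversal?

Post-order visits the left subtree, then the right subtree, then the node.
At plum: go left to fern.
  At fern: no left child.
  At fern: go right to elm.
    At elm: no left child.
    At elm: go right to poppy.
      At poppy: no left child.
      At poppy: go right to hop.
        hop is a leaf — visit hop.
      Visit poppy.
    Visit elm.
  Visit fern.
At plum: go right to iris.
  At iris: go left to rose.
    At rose: go left to daisy.
      daisy is a leaf — visit daisy.
    At rose: no right child.
    Visit rose.
  At iris: go right to rye.
    rye is a leaf — visit rye.
  Visit iris.
Visit plum.
Full post-order sequence: hop, poppy, elm, fern, daisy, rose, rye, iris, plum.

hop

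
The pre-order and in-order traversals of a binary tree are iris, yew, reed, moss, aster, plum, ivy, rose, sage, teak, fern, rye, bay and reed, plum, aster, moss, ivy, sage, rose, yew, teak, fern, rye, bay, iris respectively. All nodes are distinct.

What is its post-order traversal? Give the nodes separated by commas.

The first element of pre-order is the root; it splits in-order into left and right subtrees.
Root iris: left subtree has 12 nodes {reed, plum, aster, moss, ivy, sage, rose, yew, teak, fern, rye, bay}, right has 0 { }.
  Root yew: left subtree has 7 nodes {reed, plum, aster, moss, ivy, sage, rose}, right has 4 {teak, fern, rye, bay}.
    Root reed: left subtree has 0 nodes { }, right has 6 {plum, aster, moss, ivy, sage, rose}.
      Root moss: left subtree has 2 nodes {plum, aster}, right has 3 {ivy, sage, rose}.
        Root aster: left subtree has 1 node {plum}, right has 0 { }.
        Root ivy: left subtree has 0 nodes { }, right has 2 {sage, rose}.
          Root rose: left subtree has 1 node {sage}, right has 0 { }.
    Root teak: left subtree has 0 nodes { }, right has 3 {fern, rye, bay}.
      Root fern: left subtree has 0 nodes { }, right has 2 {rye, bay}.
        Root rye: left subtree has 0 nodes { }, right has 1 {bay}.

plum, aster, sage, rose, ivy, moss, reed, bay, rye, fern, teak, yew, iris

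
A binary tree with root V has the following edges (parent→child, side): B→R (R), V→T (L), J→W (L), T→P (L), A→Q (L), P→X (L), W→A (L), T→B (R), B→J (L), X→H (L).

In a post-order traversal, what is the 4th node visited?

Post-order visits the left subtree, then the right subtree, then the node.
At V: go left to T.
  At T: go left to P.
    At P: go left to X.
      At X: go left to H.
        H is a leaf — visit H.
      At X: no right child.
      Visit X.
    At P: no right child.
    Visit P.
  At T: go right to B.
    At B: go left to J.
      At J: go left to W.
        At W: go left to A.
          At A: go left to Q.
            Q is a leaf — visit Q.
          At A: no right child.
          Visit A.
        At W: no right child.
        Visit W.
      At J: no right child.
      Visit J.
    At B: go right to R.
      R is a leaf — visit R.
    Visit B.
  Visit T.
At V: no right child.
Visit V.
Full post-order sequence: H, X, P, Q, A, W, J, R, B, T, V.

Q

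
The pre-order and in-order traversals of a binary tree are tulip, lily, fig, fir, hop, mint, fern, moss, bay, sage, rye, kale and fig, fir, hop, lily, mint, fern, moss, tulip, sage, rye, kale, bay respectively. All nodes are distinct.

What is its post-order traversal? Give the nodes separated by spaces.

hop fir fig moss fern mint lily kale rye sage bay tulip

The first element of pre-order is the root; it splits in-order into left and right subtrees.
Root tulip: left subtree has 7 nodes {fig, fir, hop, lily, mint, fern, moss}, right has 4 {sage, rye, kale, bay}.
  Root lily: left subtree has 3 nodes {fig, fir, hop}, right has 3 {mint, fern, moss}.
    Root fig: left subtree has 0 nodes { }, right has 2 {fir, hop}.
      Root fir: left subtree has 0 nodes { }, right has 1 {hop}.
    Root mint: left subtree has 0 nodes { }, right has 2 {fern, moss}.
      Root fern: left subtree has 0 nodes { }, right has 1 {moss}.
  Root bay: left subtree has 3 nodes {sage, rye, kale}, right has 0 { }.
    Root sage: left subtree has 0 nodes { }, right has 2 {rye, kale}.
      Root rye: left subtree has 0 nodes { }, right has 1 {kale}.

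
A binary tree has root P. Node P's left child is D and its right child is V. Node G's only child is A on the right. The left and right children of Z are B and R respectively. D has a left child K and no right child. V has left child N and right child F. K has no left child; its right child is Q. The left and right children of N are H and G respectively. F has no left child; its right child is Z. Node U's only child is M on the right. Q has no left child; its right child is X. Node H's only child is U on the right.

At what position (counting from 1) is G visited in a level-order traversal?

Level-order visits nodes level by level from the root, left to right within each level.
Level 0: P
Level 1: D, V
Level 2: K, N, F
Level 3: Q, H, G, Z
Level 4: X, U, A, B, R
Level 5: M
Full level-order sequence: P, D, V, K, N, F, Q, H, G, Z, X, U, A, B, R, M.

9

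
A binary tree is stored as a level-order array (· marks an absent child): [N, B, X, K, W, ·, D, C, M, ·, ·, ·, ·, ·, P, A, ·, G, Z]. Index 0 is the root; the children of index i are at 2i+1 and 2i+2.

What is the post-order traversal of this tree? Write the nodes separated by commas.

Post-order visits the left subtree, then the right subtree, then the node.
At N: go left to B.
  At B: go left to K.
    At K: go left to C.
      At C: go left to A.
        A is a leaf — visit A.
      At C: no right child.
      Visit C.
    At K: go right to M.
      At M: go left to G.
        G is a leaf — visit G.
      At M: go right to Z.
        Z is a leaf — visit Z.
      Visit M.
    Visit K.
  At B: go right to W.
    W is a leaf — visit W.
  Visit B.
At N: go right to X.
  At X: no left child.
  At X: go right to D.
    At D: no left child.
    At D: go right to P.
      P is a leaf — visit P.
    Visit D.
  Visit X.
Visit N.

A, C, G, Z, M, K, W, B, P, D, X, N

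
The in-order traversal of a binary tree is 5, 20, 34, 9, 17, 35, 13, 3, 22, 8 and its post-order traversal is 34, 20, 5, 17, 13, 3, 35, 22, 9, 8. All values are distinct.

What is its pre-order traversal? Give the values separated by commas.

8, 9, 5, 20, 34, 22, 35, 17, 3, 13

The last element of post-order is the root; it splits in-order into left and right subtrees.
Root 8: left subtree has 9 nodes {5, 20, 34, 9, 17, 35, 13, 3, 22}, right has 0 { }.
  Root 9: left subtree has 3 nodes {5, 20, 34}, right has 5 {17, 35, 13, 3, 22}.
    Root 5: left subtree has 0 nodes { }, right has 2 {20, 34}.
      Root 20: left subtree has 0 nodes { }, right has 1 {34}.
    Root 22: left subtree has 4 nodes {17, 35, 13, 3}, right has 0 { }.
      Root 35: left subtree has 1 node {17}, right has 2 {13, 3}.
        Root 3: left subtree has 1 node {13}, right has 0 { }.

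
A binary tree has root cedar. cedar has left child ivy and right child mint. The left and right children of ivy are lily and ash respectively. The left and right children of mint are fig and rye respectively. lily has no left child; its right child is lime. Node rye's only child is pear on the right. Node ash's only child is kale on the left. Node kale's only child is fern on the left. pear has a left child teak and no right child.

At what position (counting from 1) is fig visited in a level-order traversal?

Level-order visits nodes level by level from the root, left to right within each level.
Level 0: cedar
Level 1: ivy, mint
Level 2: lily, ash, fig, rye
Level 3: lime, kale, pear
Level 4: fern, teak
Full level-order sequence: cedar, ivy, mint, lily, ash, fig, rye, lime, kale, pear, fern, teak.

6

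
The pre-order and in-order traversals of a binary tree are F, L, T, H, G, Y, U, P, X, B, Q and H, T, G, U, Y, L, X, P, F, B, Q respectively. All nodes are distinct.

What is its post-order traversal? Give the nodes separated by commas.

H, U, Y, G, T, X, P, L, Q, B, F

The first element of pre-order is the root; it splits in-order into left and right subtrees.
Root F: left subtree has 8 nodes {H, T, G, U, Y, L, X, P}, right has 2 {B, Q}.
  Root L: left subtree has 5 nodes {H, T, G, U, Y}, right has 2 {X, P}.
    Root T: left subtree has 1 node {H}, right has 3 {G, U, Y}.
      Root G: left subtree has 0 nodes { }, right has 2 {U, Y}.
        Root Y: left subtree has 1 node {U}, right has 0 { }.
    Root P: left subtree has 1 node {X}, right has 0 { }.
  Root B: left subtree has 0 nodes { }, right has 1 {Q}.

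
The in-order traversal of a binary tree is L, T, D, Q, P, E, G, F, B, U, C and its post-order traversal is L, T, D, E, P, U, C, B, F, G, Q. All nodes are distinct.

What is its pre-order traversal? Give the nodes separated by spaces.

The last element of post-order is the root; it splits in-order into left and right subtrees.
Root Q: left subtree has 3 nodes {L, T, D}, right has 7 {P, E, G, F, B, U, C}.
  Root D: left subtree has 2 nodes {L, T}, right has 0 { }.
    Root T: left subtree has 1 node {L}, right has 0 { }.
  Root G: left subtree has 2 nodes {P, E}, right has 4 {F, B, U, C}.
    Root P: left subtree has 0 nodes { }, right has 1 {E}.
    Root F: left subtree has 0 nodes { }, right has 3 {B, U, C}.
      Root B: left subtree has 0 nodes { }, right has 2 {U, C}.
        Root C: left subtree has 1 node {U}, right has 0 { }.

Q D T L G P E F B C U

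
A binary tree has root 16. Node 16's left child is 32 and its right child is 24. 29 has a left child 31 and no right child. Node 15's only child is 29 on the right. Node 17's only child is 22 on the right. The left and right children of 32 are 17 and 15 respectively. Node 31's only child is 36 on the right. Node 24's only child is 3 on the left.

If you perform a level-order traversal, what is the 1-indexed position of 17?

4

Level-order visits nodes level by level from the root, left to right within each level.
Level 0: 16
Level 1: 32, 24
Level 2: 17, 15, 3
Level 3: 22, 29
Level 4: 31
Level 5: 36
Full level-order sequence: 16, 32, 24, 17, 15, 3, 22, 29, 31, 36.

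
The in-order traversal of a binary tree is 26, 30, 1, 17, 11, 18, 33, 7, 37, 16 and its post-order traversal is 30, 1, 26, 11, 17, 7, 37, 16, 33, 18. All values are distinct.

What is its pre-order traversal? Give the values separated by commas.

18, 17, 26, 1, 30, 11, 33, 16, 37, 7

The last element of post-order is the root; it splits in-order into left and right subtrees.
Root 18: left subtree has 5 nodes {26, 30, 1, 17, 11}, right has 4 {33, 7, 37, 16}.
  Root 17: left subtree has 3 nodes {26, 30, 1}, right has 1 {11}.
    Root 26: left subtree has 0 nodes { }, right has 2 {30, 1}.
      Root 1: left subtree has 1 node {30}, right has 0 { }.
  Root 33: left subtree has 0 nodes { }, right has 3 {7, 37, 16}.
    Root 16: left subtree has 2 nodes {7, 37}, right has 0 { }.
      Root 37: left subtree has 1 node {7}, right has 0 { }.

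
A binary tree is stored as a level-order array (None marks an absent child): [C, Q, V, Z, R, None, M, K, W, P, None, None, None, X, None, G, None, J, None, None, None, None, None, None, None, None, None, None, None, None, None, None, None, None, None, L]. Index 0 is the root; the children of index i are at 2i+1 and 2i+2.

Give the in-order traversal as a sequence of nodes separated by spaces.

In-order visits the left subtree, then the node, then the right subtree.
At C: go left to Q.
  At Q: go left to Z.
    At Z: go left to K.
      At K: go left to G.
        G is a leaf — visit G.
      Visit K.
      At K: no right child.
    Visit Z.
    At Z: go right to W.
      At W: go left to J.
        At J: go left to L.
          L is a leaf — visit L.
        Visit J.
        At J: no right child.
      Visit W.
      At W: no right child.
  Visit Q.
  At Q: go right to R.
    At R: go left to P.
      P is a leaf — visit P.
    Visit R.
    At R: no right child.
Visit C.
At C: go right to V.
  At V: no left child.
  Visit V.
  At V: go right to M.
    At M: go left to X.
      X is a leaf — visit X.
    Visit M.
    At M: no right child.

G K Z L J W Q P R C V X M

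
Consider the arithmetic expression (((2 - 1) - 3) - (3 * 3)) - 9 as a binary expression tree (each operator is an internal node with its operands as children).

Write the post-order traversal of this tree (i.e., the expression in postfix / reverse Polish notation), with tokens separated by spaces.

2 1 - 3 - 3 3 * - 9 -

Post-order on an expression tree gives postfix notation: for each operator, emit left operand, right operand, then the operator.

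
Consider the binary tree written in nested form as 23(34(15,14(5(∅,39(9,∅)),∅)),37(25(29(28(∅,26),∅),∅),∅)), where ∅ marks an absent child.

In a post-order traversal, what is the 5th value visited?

Post-order visits the left subtree, then the right subtree, then the node.
At 23: go left to 34.
  At 34: go left to 15.
    15 is a leaf — visit 15.
  At 34: go right to 14.
    At 14: go left to 5.
      At 5: no left child.
      At 5: go right to 39.
        At 39: go left to 9.
          9 is a leaf — visit 9.
        At 39: no right child.
        Visit 39.
      Visit 5.
    At 14: no right child.
    Visit 14.
  Visit 34.
At 23: go right to 37.
  At 37: go left to 25.
    At 25: go left to 29.
      At 29: go left to 28.
        At 28: no left child.
        At 28: go right to 26.
          26 is a leaf — visit 26.
        Visit 28.
      At 29: no right child.
      Visit 29.
    At 25: no right child.
    Visit 25.
  At 37: no right child.
  Visit 37.
Visit 23.
Full post-order sequence: 15, 9, 39, 5, 14, 34, 26, 28, 29, 25, 37, 23.

14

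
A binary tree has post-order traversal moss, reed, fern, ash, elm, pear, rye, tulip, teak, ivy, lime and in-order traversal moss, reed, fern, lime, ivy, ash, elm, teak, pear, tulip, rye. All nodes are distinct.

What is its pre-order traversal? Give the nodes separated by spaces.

The last element of post-order is the root; it splits in-order into left and right subtrees.
Root lime: left subtree has 3 nodes {moss, reed, fern}, right has 7 {ivy, ash, elm, teak, pear, tulip, rye}.
  Root fern: left subtree has 2 nodes {moss, reed}, right has 0 { }.
    Root reed: left subtree has 1 node {moss}, right has 0 { }.
  Root ivy: left subtree has 0 nodes { }, right has 6 {ash, elm, teak, pear, tulip, rye}.
    Root teak: left subtree has 2 nodes {ash, elm}, right has 3 {pear, tulip, rye}.
      Root elm: left subtree has 1 node {ash}, right has 0 { }.
      Root tulip: left subtree has 1 node {pear}, right has 1 {rye}.

lime fern reed moss ivy teak elm ash tulip pear rye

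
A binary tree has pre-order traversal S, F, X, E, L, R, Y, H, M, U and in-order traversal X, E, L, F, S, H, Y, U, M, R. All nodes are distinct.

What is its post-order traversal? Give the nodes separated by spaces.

The first element of pre-order is the root; it splits in-order into left and right subtrees.
Root S: left subtree has 4 nodes {X, E, L, F}, right has 5 {H, Y, U, M, R}.
  Root F: left subtree has 3 nodes {X, E, L}, right has 0 { }.
    Root X: left subtree has 0 nodes { }, right has 2 {E, L}.
      Root E: left subtree has 0 nodes { }, right has 1 {L}.
  Root R: left subtree has 4 nodes {H, Y, U, M}, right has 0 { }.
    Root Y: left subtree has 1 node {H}, right has 2 {U, M}.
      Root M: left subtree has 1 node {U}, right has 0 { }.

L E X F H U M Y R S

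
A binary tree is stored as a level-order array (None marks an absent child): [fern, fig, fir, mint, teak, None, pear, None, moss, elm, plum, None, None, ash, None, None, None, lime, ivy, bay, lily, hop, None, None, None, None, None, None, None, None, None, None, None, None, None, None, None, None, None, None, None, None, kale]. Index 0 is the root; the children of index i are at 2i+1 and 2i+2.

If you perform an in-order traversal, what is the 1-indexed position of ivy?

In-order visits the left subtree, then the node, then the right subtree.
At fern: go left to fig.
  At fig: go left to mint.
    At mint: no left child.
    Visit mint.
    At mint: go right to moss.
      At moss: go left to lime.
        lime is a leaf — visit lime.
      Visit moss.
      At moss: go right to ivy.
        ivy is a leaf — visit ivy.
  Visit fig.
  At fig: go right to teak.
    At teak: go left to elm.
      At elm: go left to bay.
        bay is a leaf — visit bay.
      Visit elm.
      At elm: go right to lily.
        At lily: no left child.
        Visit lily.
        At lily: go right to kale.
          kale is a leaf — visit kale.
    Visit teak.
    At teak: go right to plum.
      At plum: go left to hop.
        hop is a leaf — visit hop.
      Visit plum.
      At plum: no right child.
Visit fern.
At fern: go right to fir.
  At fir: no left child.
  Visit fir.
  At fir: go right to pear.
    At pear: go left to ash.
      ash is a leaf — visit ash.
    Visit pear.
    At pear: no right child.
Full in-order sequence: mint, lime, moss, ivy, fig, bay, elm, lily, kale, teak, hop, plum, fern, fir, ash, pear.

4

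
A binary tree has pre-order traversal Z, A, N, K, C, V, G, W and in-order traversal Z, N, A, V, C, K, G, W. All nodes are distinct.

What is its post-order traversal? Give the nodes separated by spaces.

N V C W G K A Z

The first element of pre-order is the root; it splits in-order into left and right subtrees.
Root Z: left subtree has 0 nodes { }, right has 7 {N, A, V, C, K, G, W}.
  Root A: left subtree has 1 node {N}, right has 5 {V, C, K, G, W}.
    Root K: left subtree has 2 nodes {V, C}, right has 2 {G, W}.
      Root C: left subtree has 1 node {V}, right has 0 { }.
      Root G: left subtree has 0 nodes { }, right has 1 {W}.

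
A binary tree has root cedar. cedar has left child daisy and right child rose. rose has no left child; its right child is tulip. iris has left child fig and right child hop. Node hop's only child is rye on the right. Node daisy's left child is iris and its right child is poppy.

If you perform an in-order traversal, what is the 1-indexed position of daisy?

5

In-order visits the left subtree, then the node, then the right subtree.
At cedar: go left to daisy.
  At daisy: go left to iris.
    At iris: go left to fig.
      fig is a leaf — visit fig.
    Visit iris.
    At iris: go right to hop.
      At hop: no left child.
      Visit hop.
      At hop: go right to rye.
        rye is a leaf — visit rye.
  Visit daisy.
  At daisy: go right to poppy.
    poppy is a leaf — visit poppy.
Visit cedar.
At cedar: go right to rose.
  At rose: no left child.
  Visit rose.
  At rose: go right to tulip.
    tulip is a leaf — visit tulip.
Full in-order sequence: fig, iris, hop, rye, daisy, poppy, cedar, rose, tulip.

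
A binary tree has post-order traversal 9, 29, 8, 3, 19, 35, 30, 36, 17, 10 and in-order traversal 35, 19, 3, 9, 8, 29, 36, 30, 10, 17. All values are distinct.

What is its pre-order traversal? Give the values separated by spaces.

The last element of post-order is the root; it splits in-order into left and right subtrees.
Root 10: left subtree has 8 nodes {35, 19, 3, 9, 8, 29, 36, 30}, right has 1 {17}.
  Root 36: left subtree has 6 nodes {35, 19, 3, 9, 8, 29}, right has 1 {30}.
    Root 35: left subtree has 0 nodes { }, right has 5 {19, 3, 9, 8, 29}.
      Root 19: left subtree has 0 nodes { }, right has 4 {3, 9, 8, 29}.
        Root 3: left subtree has 0 nodes { }, right has 3 {9, 8, 29}.
          Root 8: left subtree has 1 node {9}, right has 1 {29}.

10 36 35 19 3 8 9 29 30 17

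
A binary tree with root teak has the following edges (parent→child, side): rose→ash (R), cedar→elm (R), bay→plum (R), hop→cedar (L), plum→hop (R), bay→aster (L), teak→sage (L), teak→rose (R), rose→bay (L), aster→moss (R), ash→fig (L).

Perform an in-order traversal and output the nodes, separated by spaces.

sage teak aster moss bay plum cedar elm hop rose fig ash

In-order visits the left subtree, then the node, then the right subtree.
At teak: go left to sage.
  sage is a leaf — visit sage.
Visit teak.
At teak: go right to rose.
  At rose: go left to bay.
    At bay: go left to aster.
      At aster: no left child.
      Visit aster.
      At aster: go right to moss.
        moss is a leaf — visit moss.
    Visit bay.
    At bay: go right to plum.
      At plum: no left child.
      Visit plum.
      At plum: go right to hop.
        At hop: go left to cedar.
          At cedar: no left child.
          Visit cedar.
          At cedar: go right to elm.
            elm is a leaf — visit elm.
        Visit hop.
        At hop: no right child.
  Visit rose.
  At rose: go right to ash.
    At ash: go left to fig.
      fig is a leaf — visit fig.
    Visit ash.
    At ash: no right child.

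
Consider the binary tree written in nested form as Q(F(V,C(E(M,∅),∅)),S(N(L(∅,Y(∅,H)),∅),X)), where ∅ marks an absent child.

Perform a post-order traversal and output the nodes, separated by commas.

V, M, E, C, F, H, Y, L, N, X, S, Q

Post-order visits the left subtree, then the right subtree, then the node.
At Q: go left to F.
  At F: go left to V.
    V is a leaf — visit V.
  At F: go right to C.
    At C: go left to E.
      At E: go left to M.
        M is a leaf — visit M.
      At E: no right child.
      Visit E.
    At C: no right child.
    Visit C.
  Visit F.
At Q: go right to S.
  At S: go left to N.
    At N: go left to L.
      At L: no left child.
      At L: go right to Y.
        At Y: no left child.
        At Y: go right to H.
          H is a leaf — visit H.
        Visit Y.
      Visit L.
    At N: no right child.
    Visit N.
  At S: go right to X.
    X is a leaf — visit X.
  Visit S.
Visit Q.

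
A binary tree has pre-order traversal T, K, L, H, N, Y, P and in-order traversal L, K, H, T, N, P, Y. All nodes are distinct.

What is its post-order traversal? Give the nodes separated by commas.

L, H, K, P, Y, N, T

The first element of pre-order is the root; it splits in-order into left and right subtrees.
Root T: left subtree has 3 nodes {L, K, H}, right has 3 {N, P, Y}.
  Root K: left subtree has 1 node {L}, right has 1 {H}.
  Root N: left subtree has 0 nodes { }, right has 2 {P, Y}.
    Root Y: left subtree has 1 node {P}, right has 0 { }.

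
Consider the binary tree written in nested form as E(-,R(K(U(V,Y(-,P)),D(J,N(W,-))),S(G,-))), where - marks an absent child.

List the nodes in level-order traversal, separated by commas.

E, R, K, S, U, D, G, V, Y, J, N, P, W

Level-order visits nodes level by level from the root, left to right within each level.
Level 0: E
Level 1: R
Level 2: K, S
Level 3: U, D, G
Level 4: V, Y, J, N
Level 5: P, W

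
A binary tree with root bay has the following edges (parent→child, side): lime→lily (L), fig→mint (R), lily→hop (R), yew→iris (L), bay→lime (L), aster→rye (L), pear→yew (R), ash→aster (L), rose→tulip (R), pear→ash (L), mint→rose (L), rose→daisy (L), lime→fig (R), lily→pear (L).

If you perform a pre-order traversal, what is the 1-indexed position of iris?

9

Pre-order visits the node, then its left subtree, then its right subtree.
Visit bay.
At bay: go left to lime.
  Visit lime.
  At lime: go left to lily.
    Visit lily.
    At lily: go left to pear.
      Visit pear.
      At pear: go left to ash.
        Visit ash.
        At ash: go left to aster.
          Visit aster.
          At aster: go left to rye.
            rye is a leaf — visit rye.
          At aster: no right child.
        At ash: no right child.
      At pear: go right to yew.
        Visit yew.
        At yew: go left to iris.
          iris is a leaf — visit iris.
        At yew: no right child.
    At lily: go right to hop.
      hop is a leaf — visit hop.
  At lime: go right to fig.
    Visit fig.
    At fig: no left child.
    At fig: go right to mint.
      Visit mint.
      At mint: go left to rose.
        Visit rose.
        At rose: go left to daisy.
          daisy is a leaf — visit daisy.
        At rose: go right to tulip.
          tulip is a leaf — visit tulip.
      At mint: no right child.
At bay: no right child.
Full pre-order sequence: bay, lime, lily, pear, ash, aster, rye, yew, iris, hop, fig, mint, rose, daisy, tulip.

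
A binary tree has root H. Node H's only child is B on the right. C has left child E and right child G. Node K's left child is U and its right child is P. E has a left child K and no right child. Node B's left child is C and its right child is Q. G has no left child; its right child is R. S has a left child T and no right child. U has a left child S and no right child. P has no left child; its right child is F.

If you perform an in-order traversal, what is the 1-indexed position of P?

6

In-order visits the left subtree, then the node, then the right subtree.
At H: no left child.
Visit H.
At H: go right to B.
  At B: go left to C.
    At C: go left to E.
      At E: go left to K.
        At K: go left to U.
          At U: go left to S.
            At S: go left to T.
              T is a leaf — visit T.
            Visit S.
            At S: no right child.
          Visit U.
          At U: no right child.
        Visit K.
        At K: go right to P.
          At P: no left child.
          Visit P.
          At P: go right to F.
            F is a leaf — visit F.
      Visit E.
      At E: no right child.
    Visit C.
    At C: go right to G.
      At G: no left child.
      Visit G.
      At G: go right to R.
        R is a leaf — visit R.
  Visit B.
  At B: go right to Q.
    Q is a leaf — visit Q.
Full in-order sequence: H, T, S, U, K, P, F, E, C, G, R, B, Q.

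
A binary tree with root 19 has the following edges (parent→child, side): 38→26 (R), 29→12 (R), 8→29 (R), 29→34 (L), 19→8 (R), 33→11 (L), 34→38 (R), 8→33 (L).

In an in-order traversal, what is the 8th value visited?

29

In-order visits the left subtree, then the node, then the right subtree.
At 19: no left child.
Visit 19.
At 19: go right to 8.
  At 8: go left to 33.
    At 33: go left to 11.
      11 is a leaf — visit 11.
    Visit 33.
    At 33: no right child.
  Visit 8.
  At 8: go right to 29.
    At 29: go left to 34.
      At 34: no left child.
      Visit 34.
      At 34: go right to 38.
        At 38: no left child.
        Visit 38.
        At 38: go right to 26.
          26 is a leaf — visit 26.
    Visit 29.
    At 29: go right to 12.
      12 is a leaf — visit 12.
Full in-order sequence: 19, 11, 33, 8, 34, 38, 26, 29, 12.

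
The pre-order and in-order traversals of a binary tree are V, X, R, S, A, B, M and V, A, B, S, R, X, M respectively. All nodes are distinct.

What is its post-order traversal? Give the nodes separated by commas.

The first element of pre-order is the root; it splits in-order into left and right subtrees.
Root V: left subtree has 0 nodes { }, right has 6 {A, B, S, R, X, M}.
  Root X: left subtree has 4 nodes {A, B, S, R}, right has 1 {M}.
    Root R: left subtree has 3 nodes {A, B, S}, right has 0 { }.
      Root S: left subtree has 2 nodes {A, B}, right has 0 { }.
        Root A: left subtree has 0 nodes { }, right has 1 {B}.

B, A, S, R, M, X, V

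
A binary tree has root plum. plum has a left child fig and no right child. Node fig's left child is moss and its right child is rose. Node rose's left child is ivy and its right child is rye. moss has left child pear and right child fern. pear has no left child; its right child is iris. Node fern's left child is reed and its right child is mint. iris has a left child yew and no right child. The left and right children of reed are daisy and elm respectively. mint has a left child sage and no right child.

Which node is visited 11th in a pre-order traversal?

mint

Pre-order visits the node, then its left subtree, then its right subtree.
Visit plum.
At plum: go left to fig.
  Visit fig.
  At fig: go left to moss.
    Visit moss.
    At moss: go left to pear.
      Visit pear.
      At pear: no left child.
      At pear: go right to iris.
        Visit iris.
        At iris: go left to yew.
          yew is a leaf — visit yew.
        At iris: no right child.
    At moss: go right to fern.
      Visit fern.
      At fern: go left to reed.
        Visit reed.
        At reed: go left to daisy.
          daisy is a leaf — visit daisy.
        At reed: go right to elm.
          elm is a leaf — visit elm.
      At fern: go right to mint.
        Visit mint.
        At mint: go left to sage.
          sage is a leaf — visit sage.
        At mint: no right child.
  At fig: go right to rose.
    Visit rose.
    At rose: go left to ivy.
      ivy is a leaf — visit ivy.
    At rose: go right to rye.
      rye is a leaf — visit rye.
At plum: no right child.
Full pre-order sequence: plum, fig, moss, pear, iris, yew, fern, reed, daisy, elm, mint, sage, rose, ivy, rye.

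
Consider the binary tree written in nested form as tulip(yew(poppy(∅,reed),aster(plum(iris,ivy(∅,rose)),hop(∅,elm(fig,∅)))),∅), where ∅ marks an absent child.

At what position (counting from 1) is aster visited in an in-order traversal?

In-order visits the left subtree, then the node, then the right subtree.
At tulip: go left to yew.
  At yew: go left to poppy.
    At poppy: no left child.
    Visit poppy.
    At poppy: go right to reed.
      reed is a leaf — visit reed.
  Visit yew.
  At yew: go right to aster.
    At aster: go left to plum.
      At plum: go left to iris.
        iris is a leaf — visit iris.
      Visit plum.
      At plum: go right to ivy.
        At ivy: no left child.
        Visit ivy.
        At ivy: go right to rose.
          rose is a leaf — visit rose.
    Visit aster.
    At aster: go right to hop.
      At hop: no left child.
      Visit hop.
      At hop: go right to elm.
        At elm: go left to fig.
          fig is a leaf — visit fig.
        Visit elm.
        At elm: no right child.
Visit tulip.
At tulip: no right child.
Full in-order sequence: poppy, reed, yew, iris, plum, ivy, rose, aster, hop, fig, elm, tulip.

8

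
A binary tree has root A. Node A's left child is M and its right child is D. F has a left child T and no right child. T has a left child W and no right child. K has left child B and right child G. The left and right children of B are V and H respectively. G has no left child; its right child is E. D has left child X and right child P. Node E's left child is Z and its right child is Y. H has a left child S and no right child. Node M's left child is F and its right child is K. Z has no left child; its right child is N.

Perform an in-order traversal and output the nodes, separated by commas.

W, T, F, M, V, B, S, H, K, G, Z, N, E, Y, A, X, D, P

In-order visits the left subtree, then the node, then the right subtree.
At A: go left to M.
  At M: go left to F.
    At F: go left to T.
      At T: go left to W.
        W is a leaf — visit W.
      Visit T.
      At T: no right child.
    Visit F.
    At F: no right child.
  Visit M.
  At M: go right to K.
    At K: go left to B.
      At B: go left to V.
        V is a leaf — visit V.
      Visit B.
      At B: go right to H.
        At H: go left to S.
          S is a leaf — visit S.
        Visit H.
        At H: no right child.
    Visit K.
    At K: go right to G.
      At G: no left child.
      Visit G.
      At G: go right to E.
        At E: go left to Z.
          At Z: no left child.
          Visit Z.
          At Z: go right to N.
            N is a leaf — visit N.
        Visit E.
        At E: go right to Y.
          Y is a leaf — visit Y.
Visit A.
At A: go right to D.
  At D: go left to X.
    X is a leaf — visit X.
  Visit D.
  At D: go right to P.
    P is a leaf — visit P.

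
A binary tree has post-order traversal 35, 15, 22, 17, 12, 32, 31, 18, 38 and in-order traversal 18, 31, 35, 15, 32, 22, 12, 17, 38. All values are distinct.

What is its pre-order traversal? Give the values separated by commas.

38, 18, 31, 32, 15, 35, 12, 22, 17

The last element of post-order is the root; it splits in-order into left and right subtrees.
Root 38: left subtree has 8 nodes {18, 31, 35, 15, 32, 22, 12, 17}, right has 0 { }.
  Root 18: left subtree has 0 nodes { }, right has 7 {31, 35, 15, 32, 22, 12, 17}.
    Root 31: left subtree has 0 nodes { }, right has 6 {35, 15, 32, 22, 12, 17}.
      Root 32: left subtree has 2 nodes {35, 15}, right has 3 {22, 12, 17}.
        Root 15: left subtree has 1 node {35}, right has 0 { }.
        Root 12: left subtree has 1 node {22}, right has 1 {17}.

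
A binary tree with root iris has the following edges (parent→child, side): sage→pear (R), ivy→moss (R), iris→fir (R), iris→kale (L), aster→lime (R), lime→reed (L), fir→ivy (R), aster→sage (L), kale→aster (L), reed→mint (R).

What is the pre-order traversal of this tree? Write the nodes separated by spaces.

iris kale aster sage pear lime reed mint fir ivy moss

Pre-order visits the node, then its left subtree, then its right subtree.
Visit iris.
At iris: go left to kale.
  Visit kale.
  At kale: go left to aster.
    Visit aster.
    At aster: go left to sage.
      Visit sage.
      At sage: no left child.
      At sage: go right to pear.
        pear is a leaf — visit pear.
    At aster: go right to lime.
      Visit lime.
      At lime: go left to reed.
        Visit reed.
        At reed: no left child.
        At reed: go right to mint.
          mint is a leaf — visit mint.
      At lime: no right child.
  At kale: no right child.
At iris: go right to fir.
  Visit fir.
  At fir: no left child.
  At fir: go right to ivy.
    Visit ivy.
    At ivy: no left child.
    At ivy: go right to moss.
      moss is a leaf — visit moss.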